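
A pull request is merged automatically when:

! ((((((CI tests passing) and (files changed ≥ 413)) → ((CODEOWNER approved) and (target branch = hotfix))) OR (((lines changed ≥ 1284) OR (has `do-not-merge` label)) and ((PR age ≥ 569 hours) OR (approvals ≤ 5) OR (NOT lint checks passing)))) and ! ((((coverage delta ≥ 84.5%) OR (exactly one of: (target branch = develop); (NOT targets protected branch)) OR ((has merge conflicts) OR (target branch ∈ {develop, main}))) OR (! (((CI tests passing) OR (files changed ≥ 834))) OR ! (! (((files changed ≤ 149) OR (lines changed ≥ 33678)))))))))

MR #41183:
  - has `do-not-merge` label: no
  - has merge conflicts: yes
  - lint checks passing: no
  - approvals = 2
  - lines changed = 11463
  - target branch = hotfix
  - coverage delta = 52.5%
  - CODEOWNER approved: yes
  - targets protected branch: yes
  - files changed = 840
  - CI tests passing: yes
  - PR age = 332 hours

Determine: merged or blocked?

Atomic conditions:
  CI tests passing: yes → true
  files changed ≥ 413: 840 ≥ 413 is true
  CODEOWNER approved: yes → true
  target branch = hotfix: hotfix == hotfix is true
  lines changed ≥ 1284: 11463 ≥ 1284 is true
  has `do-not-merge` label: no → false
  PR age ≥ 569 hours: 332 ≥ 569 is false
  approvals ≤ 5: 2 ≤ 5 is true
  NOT lint checks passing: no → true
  coverage delta ≥ 84.5%: 52.5 ≥ 84.5 is false
  target branch = develop: hotfix == develop is false
  NOT targets protected branch: yes → false
  has merge conflicts: yes → true
  target branch ∈ {develop, main}: hotfix is not in the set → false
  files changed ≥ 834: 840 ≥ 834 is true
  files changed ≤ 149: 840 ≤ 149 is false
  lines changed ≥ 33678: 11463 ≥ 33678 is false
Combine:
[1.1.1.1] true AND true = true
[1.1.1.2] true AND true = true
[1.1.1] true → true = true
[1.1.2.1] true OR false = true
[1.1.2.2] false OR true OR true = true
[1.1.2] true AND true = true
[1.1] true OR true = true
[1.2.1.1.2] exactly-one(false, false) = false
[1.2.1.1.3] true OR false = true
[1.2.1.1] false OR false OR true = true
[1.2.1.2.1.1] true OR true = true
[1.2.1.2.1] NOT true = false
[1.2.1.2.2.1.1] false OR false = false
[1.2.1.2.2.1] NOT false = true
[1.2.1.2.2] NOT true = false
[1.2.1.2] false OR false = false
[1.2.1] true OR false = true
[1.2] NOT true = false
[1] true AND false = false
[root] NOT false = true
Overall: true → merged

Merged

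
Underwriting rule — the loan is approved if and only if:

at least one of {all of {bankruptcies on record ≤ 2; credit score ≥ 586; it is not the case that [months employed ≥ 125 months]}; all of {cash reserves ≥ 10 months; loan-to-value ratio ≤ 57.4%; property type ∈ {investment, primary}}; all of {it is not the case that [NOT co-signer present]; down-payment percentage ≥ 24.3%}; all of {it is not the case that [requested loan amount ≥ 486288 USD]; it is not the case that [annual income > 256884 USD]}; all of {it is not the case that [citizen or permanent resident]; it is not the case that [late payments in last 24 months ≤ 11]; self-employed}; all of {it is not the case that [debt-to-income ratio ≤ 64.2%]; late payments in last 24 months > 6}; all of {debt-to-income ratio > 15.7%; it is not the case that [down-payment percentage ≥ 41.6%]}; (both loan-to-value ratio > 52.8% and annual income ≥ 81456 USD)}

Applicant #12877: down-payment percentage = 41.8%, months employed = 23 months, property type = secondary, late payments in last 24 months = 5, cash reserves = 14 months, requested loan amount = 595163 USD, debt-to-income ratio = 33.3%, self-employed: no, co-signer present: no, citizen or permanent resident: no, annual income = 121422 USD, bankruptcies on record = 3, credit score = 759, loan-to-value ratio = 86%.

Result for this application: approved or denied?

Approved

Atomic conditions:
  bankruptcies on record ≤ 2: 3 ≤ 2 is false
  credit score ≥ 586: 759 ≥ 586 is true
  months employed ≥ 125 months: 23 ≥ 125 is false
  cash reserves ≥ 10 months: 14 ≥ 10 is true
  loan-to-value ratio ≤ 57.4%: 86 ≤ 57.4 is false
  property type ∈ {investment, primary}: secondary is not in the set → false
  NOT co-signer present: no → true
  down-payment percentage ≥ 24.3%: 41.8 ≥ 24.3 is true
  requested loan amount ≥ 486288 USD: 595163 ≥ 486288 is true
  annual income > 256884 USD: 121422 > 256884 is false
  citizen or permanent resident: no → false
  late payments in last 24 months ≤ 11: 5 ≤ 11 is true
  self-employed: no → false
  debt-to-income ratio ≤ 64.2%: 33.3 ≤ 64.2 is true
  late payments in last 24 months > 6: 5 > 6 is false
  debt-to-income ratio > 15.7%: 33.3 > 15.7 is true
  down-payment percentage ≥ 41.6%: 41.8 ≥ 41.6 is true
  loan-to-value ratio > 52.8%: 86 > 52.8 is true
  annual income ≥ 81456 USD: 121422 ≥ 81456 is true
Combine:
[1.3] NOT false = true
[1] false AND true AND true = false
[2] true AND false AND false = false
[3.1] NOT true = false
[3] false AND true = false
[4.1] NOT true = false
[4.2] NOT false = true
[4] false AND true = false
[5.1] NOT false = true
[5.2] NOT true = false
[5] true AND false AND false = false
[6.1] NOT true = false
[6] false AND false = false
[7.2] NOT true = false
[7] true AND false = false
[8] true AND true = true
[root] false OR false OR false OR false OR false OR false OR false OR true = true
Overall: true → approved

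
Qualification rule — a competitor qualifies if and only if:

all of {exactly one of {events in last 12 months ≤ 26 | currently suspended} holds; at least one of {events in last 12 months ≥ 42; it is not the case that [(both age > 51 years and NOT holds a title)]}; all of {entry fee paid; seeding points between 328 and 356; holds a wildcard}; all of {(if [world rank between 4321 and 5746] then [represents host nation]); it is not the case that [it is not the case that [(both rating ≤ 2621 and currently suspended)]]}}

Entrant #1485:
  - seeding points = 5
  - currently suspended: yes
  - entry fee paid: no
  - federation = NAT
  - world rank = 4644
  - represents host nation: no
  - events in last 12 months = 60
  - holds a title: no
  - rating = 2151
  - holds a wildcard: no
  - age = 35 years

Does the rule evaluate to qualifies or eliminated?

Eliminated

Atomic conditions:
  events in last 12 months ≤ 26: 60 ≤ 26 is false
  currently suspended: yes → true
  events in last 12 months ≥ 42: 60 ≥ 42 is true
  age > 51 years: 35 > 51 is false
  NOT holds a title: no → true
  entry fee paid: no → false
  seeding points between 328 and 356: 5 in [328, 356] is false
  holds a wildcard: no → false
  world rank between 4321 and 5746: 4644 in [4321, 5746] is true
  represents host nation: no → false
  rating ≤ 2621: 2151 ≤ 2621 is true
Combine:
[1] exactly-one(false, true) = true
[2.2.1] false AND true = false
[2.2] NOT false = true
[2] true OR true = true
[3] false AND false AND false = false
[4.1] true → false = false
[4.2.1.1] true AND true = true
[4.2.1] NOT true = false
[4.2] NOT false = true
[4] false AND true = false
[root] true AND true AND false AND false = false
Overall: false → eliminated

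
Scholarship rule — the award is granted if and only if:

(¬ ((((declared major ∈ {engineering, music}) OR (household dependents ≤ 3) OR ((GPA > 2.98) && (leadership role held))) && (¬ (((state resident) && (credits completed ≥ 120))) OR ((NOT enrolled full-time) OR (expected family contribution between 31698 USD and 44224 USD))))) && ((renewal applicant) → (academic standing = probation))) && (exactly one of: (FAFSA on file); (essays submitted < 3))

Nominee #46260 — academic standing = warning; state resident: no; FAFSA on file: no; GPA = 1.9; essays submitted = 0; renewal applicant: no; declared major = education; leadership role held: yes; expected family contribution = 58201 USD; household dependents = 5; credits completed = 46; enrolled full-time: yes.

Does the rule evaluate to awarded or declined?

Atomic conditions:
  declared major ∈ {engineering, music}: education is not in the set → false
  household dependents ≤ 3: 5 ≤ 3 is false
  GPA > 2.98: 1.9 > 2.98 is false
  leadership role held: yes → true
  state resident: no → false
  credits completed ≥ 120: 46 ≥ 120 is false
  NOT enrolled full-time: yes → false
  expected family contribution between 31698 USD and 44224 USD: 58201 in [31698, 44224] is false
  renewal applicant: no → false
  academic standing = probation: warning == probation is false
  FAFSA on file: no → false
  essays submitted < 3: 0 < 3 is true
Combine:
[1.1.1.1.3] false AND true = false
[1.1.1.1] false OR false OR false = false
[1.1.1.2.1.1] false AND false = false
[1.1.1.2.1] NOT false = true
[1.1.1.2.2] false OR false = false
[1.1.1.2] true OR false = true
[1.1.1] false AND true = false
[1.1] NOT false = true
[1.2] false → false (antecedent false ⇒ implication holds) = true
[1] true AND true = true
[2] exactly-one(false, true) = true
[root] true AND true = true
Overall: true → awarded

Awarded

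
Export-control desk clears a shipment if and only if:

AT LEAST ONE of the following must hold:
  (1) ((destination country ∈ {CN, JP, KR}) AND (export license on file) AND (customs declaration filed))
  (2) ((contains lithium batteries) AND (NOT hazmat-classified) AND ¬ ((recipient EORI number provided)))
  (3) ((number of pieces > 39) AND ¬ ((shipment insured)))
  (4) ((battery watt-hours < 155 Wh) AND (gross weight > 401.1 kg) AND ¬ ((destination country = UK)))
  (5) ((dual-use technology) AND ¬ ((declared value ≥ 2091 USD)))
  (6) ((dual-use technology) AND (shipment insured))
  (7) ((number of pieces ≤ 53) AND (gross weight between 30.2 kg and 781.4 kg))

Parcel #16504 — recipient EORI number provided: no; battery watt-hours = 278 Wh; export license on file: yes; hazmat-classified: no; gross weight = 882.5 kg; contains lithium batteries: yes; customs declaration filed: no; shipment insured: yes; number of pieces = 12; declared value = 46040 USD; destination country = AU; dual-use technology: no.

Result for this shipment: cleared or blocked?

Cleared

Atomic conditions:
  destination country ∈ {CN, JP, KR}: AU is not in the set → false
  export license on file: yes → true
  customs declaration filed: no → false
  contains lithium batteries: yes → true
  NOT hazmat-classified: no → true
  recipient EORI number provided: no → false
  number of pieces > 39: 12 > 39 is false
  shipment insured: yes → true
  battery watt-hours < 155 Wh: 278 < 155 is false
  gross weight > 401.1 kg: 882.5 > 401.1 is true
  destination country = UK: AU == UK is false
  dual-use technology: no → false
  declared value ≥ 2091 USD: 46040 ≥ 2091 is true
  number of pieces ≤ 53: 12 ≤ 53 is true
  gross weight between 30.2 kg and 781.4 kg: 882.5 in [30.2, 781.4] is false
Combine:
[1] false AND true AND false = false
[2.3] NOT false = true
[2] true AND true AND true = true
[3.2] NOT true = false
[3] false AND false = false
[4.3] NOT false = true
[4] false AND true AND true = false
[5.2] NOT true = false
[5] false AND false = false
[6] false AND true = false
[7] true AND false = false
[root] false OR true OR false OR false OR false OR false OR false = true
Overall: true → cleared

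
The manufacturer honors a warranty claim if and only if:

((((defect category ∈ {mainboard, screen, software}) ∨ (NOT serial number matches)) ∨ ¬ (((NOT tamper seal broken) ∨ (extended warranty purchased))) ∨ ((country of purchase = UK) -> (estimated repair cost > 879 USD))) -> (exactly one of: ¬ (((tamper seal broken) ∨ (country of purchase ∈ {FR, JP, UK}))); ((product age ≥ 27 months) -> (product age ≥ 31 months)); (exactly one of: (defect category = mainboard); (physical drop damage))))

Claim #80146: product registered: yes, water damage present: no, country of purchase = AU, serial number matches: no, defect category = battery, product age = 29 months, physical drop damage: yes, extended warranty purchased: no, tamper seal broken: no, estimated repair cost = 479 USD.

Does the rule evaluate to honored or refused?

Refused

Atomic conditions:
  defect category ∈ {mainboard, screen, software}: battery is not in the set → false
  NOT serial number matches: no → true
  NOT tamper seal broken: no → true
  extended warranty purchased: no → false
  country of purchase = UK: AU == UK is false
  estimated repair cost > 879 USD: 479 > 879 is false
  tamper seal broken: no → false
  country of purchase ∈ {FR, JP, UK}: AU is not in the set → false
  product age ≥ 27 months: 29 ≥ 27 is true
  product age ≥ 31 months: 29 ≥ 31 is false
  defect category = mainboard: battery == mainboard is false
  physical drop damage: yes → true
Combine:
[1.1] false OR true = true
[1.2.1] true OR false = true
[1.2] NOT true = false
[1.3] false → false (antecedent false ⇒ implication holds) = true
[1] true OR false OR true = true
[2.1.1] false OR false = false
[2.1] NOT false = true
[2.2] true → false = false
[2.3] exactly-one(false, true) = true
[2] exactly-one(true, false, true) = false
[root] true → false = false
Overall: false → refused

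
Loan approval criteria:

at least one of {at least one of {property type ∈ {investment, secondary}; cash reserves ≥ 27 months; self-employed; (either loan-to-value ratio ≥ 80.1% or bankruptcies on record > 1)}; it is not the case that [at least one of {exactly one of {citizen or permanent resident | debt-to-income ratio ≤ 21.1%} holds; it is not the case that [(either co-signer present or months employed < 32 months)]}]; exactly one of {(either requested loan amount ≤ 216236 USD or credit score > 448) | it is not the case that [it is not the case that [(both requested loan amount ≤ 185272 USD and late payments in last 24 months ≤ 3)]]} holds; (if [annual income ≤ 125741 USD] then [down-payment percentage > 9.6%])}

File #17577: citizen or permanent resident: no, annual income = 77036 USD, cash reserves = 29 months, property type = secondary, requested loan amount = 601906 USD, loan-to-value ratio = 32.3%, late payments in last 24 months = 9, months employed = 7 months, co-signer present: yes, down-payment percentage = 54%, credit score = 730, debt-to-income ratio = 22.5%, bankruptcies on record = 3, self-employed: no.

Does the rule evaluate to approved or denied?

Approved

Atomic conditions:
  property type ∈ {investment, secondary}: secondary is in the set → true
  cash reserves ≥ 27 months: 29 ≥ 27 is true
  self-employed: no → false
  loan-to-value ratio ≥ 80.1%: 32.3 ≥ 80.1 is false
  bankruptcies on record > 1: 3 > 1 is true
  citizen or permanent resident: no → false
  debt-to-income ratio ≤ 21.1%: 22.5 ≤ 21.1 is false
  co-signer present: yes → true
  months employed < 32 months: 7 < 32 is true
  requested loan amount ≤ 216236 USD: 601906 ≤ 216236 is false
  credit score > 448: 730 > 448 is true
  requested loan amount ≤ 185272 USD: 601906 ≤ 185272 is false
  late payments in last 24 months ≤ 3: 9 ≤ 3 is false
  annual income ≤ 125741 USD: 77036 ≤ 125741 is true
  down-payment percentage > 9.6%: 54 > 9.6 is true
Combine:
[1.4] false OR true = true
[1] true OR true OR false OR true = true
[2.1.1] exactly-one(false, false) = false
[2.1.2.1] true OR true = true
[2.1.2] NOT true = false
[2.1] false OR false = false
[2] NOT false = true
[3.1] false OR true = true
[3.2.1.1] false AND false = false
[3.2.1] NOT false = true
[3.2] NOT true = false
[3] exactly-one(true, false) = true
[4] true → true = true
[root] true OR true OR true OR true = true
Overall: true → approved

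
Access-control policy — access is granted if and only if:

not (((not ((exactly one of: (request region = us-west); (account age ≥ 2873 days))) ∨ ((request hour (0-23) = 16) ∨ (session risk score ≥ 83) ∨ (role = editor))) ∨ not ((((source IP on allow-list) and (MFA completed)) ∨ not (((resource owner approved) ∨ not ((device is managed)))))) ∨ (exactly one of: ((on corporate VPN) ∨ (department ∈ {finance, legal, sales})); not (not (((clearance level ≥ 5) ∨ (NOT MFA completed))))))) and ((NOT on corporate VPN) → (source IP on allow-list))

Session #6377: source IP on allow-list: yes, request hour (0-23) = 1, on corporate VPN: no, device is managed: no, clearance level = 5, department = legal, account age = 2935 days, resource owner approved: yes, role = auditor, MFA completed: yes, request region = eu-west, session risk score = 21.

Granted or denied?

Granted

Atomic conditions:
  request region = us-west: eu-west == us-west is false
  account age ≥ 2873 days: 2935 ≥ 2873 is true
  request hour (0-23) = 16: 1 == 16 is false
  session risk score ≥ 83: 21 ≥ 83 is false
  role = editor: auditor == editor is false
  source IP on allow-list: yes → true
  MFA completed: yes → true
  resource owner approved: yes → true
  device is managed: no → false
  on corporate VPN: no → false
  department ∈ {finance, legal, sales}: legal is in the set → true
  clearance level ≥ 5: 5 ≥ 5 is true
  NOT MFA completed: yes → false
  NOT on corporate VPN: no → true
Combine:
[1.1.1.1.1] exactly-one(false, true) = true
[1.1.1.1] NOT true = false
[1.1.1.2] false OR false OR false = false
[1.1.1] false OR false = false
[1.1.2.1.1] true AND true = true
[1.1.2.1.2.1.2] NOT false = true
[1.1.2.1.2.1] true OR true = true
[1.1.2.1.2] NOT true = false
[1.1.2.1] true OR false = true
[1.1.2] NOT true = false
[1.1.3.1] false OR true = true
[1.1.3.2.1.1] true OR false = true
[1.1.3.2.1] NOT true = false
[1.1.3.2] NOT false = true
[1.1.3] exactly-one(true, true) = false
[1.1] false OR false OR false = false
[1] NOT false = true
[2] true → true = true
[root] true AND true = true
Overall: true → granted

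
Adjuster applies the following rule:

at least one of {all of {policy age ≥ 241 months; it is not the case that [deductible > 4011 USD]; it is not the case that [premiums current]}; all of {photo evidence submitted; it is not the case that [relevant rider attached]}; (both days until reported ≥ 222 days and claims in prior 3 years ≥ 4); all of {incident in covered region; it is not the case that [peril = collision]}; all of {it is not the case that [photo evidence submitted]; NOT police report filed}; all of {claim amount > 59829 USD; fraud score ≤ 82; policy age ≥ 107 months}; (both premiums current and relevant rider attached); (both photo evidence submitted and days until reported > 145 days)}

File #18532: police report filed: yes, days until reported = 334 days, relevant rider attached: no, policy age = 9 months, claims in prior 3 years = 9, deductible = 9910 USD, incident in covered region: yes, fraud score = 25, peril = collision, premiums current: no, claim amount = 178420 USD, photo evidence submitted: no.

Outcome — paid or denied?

Paid

Atomic conditions:
  policy age ≥ 241 months: 9 ≥ 241 is false
  deductible > 4011 USD: 9910 > 4011 is true
  premiums current: no → false
  photo evidence submitted: no → false
  relevant rider attached: no → false
  days until reported ≥ 222 days: 334 ≥ 222 is true
  claims in prior 3 years ≥ 4: 9 ≥ 4 is true
  incident in covered region: yes → true
  peril = collision: collision == collision is true
  NOT police report filed: yes → false
  claim amount > 59829 USD: 178420 > 59829 is true
  fraud score ≤ 82: 25 ≤ 82 is true
  policy age ≥ 107 months: 9 ≥ 107 is false
  days until reported > 145 days: 334 > 145 is true
Combine:
[1.2] NOT true = false
[1.3] NOT false = true
[1] false AND false AND true = false
[2.2] NOT false = true
[2] false AND true = false
[3] true AND true = true
[4.2] NOT true = false
[4] true AND false = false
[5.1] NOT false = true
[5] true AND false = false
[6] true AND true AND false = false
[7] false AND false = false
[8] false AND true = false
[root] false OR false OR true OR false OR false OR false OR false OR false = true
Overall: true → paid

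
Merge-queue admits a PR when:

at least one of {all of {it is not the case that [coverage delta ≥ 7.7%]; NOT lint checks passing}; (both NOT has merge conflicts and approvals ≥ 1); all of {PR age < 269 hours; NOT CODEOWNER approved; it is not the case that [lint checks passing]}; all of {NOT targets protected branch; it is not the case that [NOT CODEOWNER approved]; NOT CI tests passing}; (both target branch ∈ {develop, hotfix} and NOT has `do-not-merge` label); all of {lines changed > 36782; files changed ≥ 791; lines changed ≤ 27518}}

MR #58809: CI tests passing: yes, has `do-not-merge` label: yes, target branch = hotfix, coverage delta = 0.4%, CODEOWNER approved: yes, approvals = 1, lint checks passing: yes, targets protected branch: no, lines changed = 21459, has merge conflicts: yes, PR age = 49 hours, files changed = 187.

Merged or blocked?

Atomic conditions:
  coverage delta ≥ 7.7%: 0.4 ≥ 7.7 is false
  NOT lint checks passing: yes → false
  NOT has merge conflicts: yes → false
  approvals ≥ 1: 1 ≥ 1 is true
  PR age < 269 hours: 49 < 269 is true
  NOT CODEOWNER approved: yes → false
  lint checks passing: yes → true
  NOT targets protected branch: no → true
  NOT CI tests passing: yes → false
  target branch ∈ {develop, hotfix}: hotfix is in the set → true
  NOT has `do-not-merge` label: yes → false
  lines changed > 36782: 21459 > 36782 is false
  files changed ≥ 791: 187 ≥ 791 is false
  lines changed ≤ 27518: 21459 ≤ 27518 is true
Combine:
[1.1] NOT false = true
[1] true AND false = false
[2] false AND true = false
[3.3] NOT true = false
[3] true AND false AND false = false
[4.2] NOT false = true
[4] true AND true AND false = false
[5] true AND false = false
[6] false AND false AND true = false
[root] false OR false OR false OR false OR false OR false = false
Overall: false → blocked

Blocked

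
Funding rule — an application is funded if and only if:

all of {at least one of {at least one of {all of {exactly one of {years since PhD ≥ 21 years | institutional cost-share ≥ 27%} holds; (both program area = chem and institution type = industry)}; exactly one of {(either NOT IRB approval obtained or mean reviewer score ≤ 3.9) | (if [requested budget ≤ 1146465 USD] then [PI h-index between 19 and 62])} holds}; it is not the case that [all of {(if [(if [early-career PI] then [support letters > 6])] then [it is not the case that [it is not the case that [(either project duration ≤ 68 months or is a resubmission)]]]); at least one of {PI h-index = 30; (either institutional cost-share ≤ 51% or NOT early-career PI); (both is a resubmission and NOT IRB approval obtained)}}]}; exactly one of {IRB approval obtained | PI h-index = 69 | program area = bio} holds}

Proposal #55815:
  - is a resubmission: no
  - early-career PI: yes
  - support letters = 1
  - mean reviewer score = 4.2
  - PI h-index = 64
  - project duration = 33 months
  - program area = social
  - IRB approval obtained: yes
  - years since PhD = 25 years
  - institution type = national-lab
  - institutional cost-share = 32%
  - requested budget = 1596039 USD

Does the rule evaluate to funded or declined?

Atomic conditions:
  years since PhD ≥ 21 years: 25 ≥ 21 is true
  institutional cost-share ≥ 27%: 32 ≥ 27 is true
  program area = chem: social == chem is false
  institution type = industry: national-lab == industry is false
  NOT IRB approval obtained: yes → false
  mean reviewer score ≤ 3.9: 4.2 ≤ 3.9 is false
  requested budget ≤ 1146465 USD: 1596039 ≤ 1146465 is false
  PI h-index between 19 and 62: 64 in [19, 62] is false
  early-career PI: yes → true
  support letters > 6: 1 > 6 is false
  project duration ≤ 68 months: 33 ≤ 68 is true
  is a resubmission: no → false
  PI h-index = 30: 64 == 30 is false
  institutional cost-share ≤ 51%: 32 ≤ 51 is true
  NOT early-career PI: yes → false
  IRB approval obtained: yes → true
  PI h-index = 69: 64 == 69 is false
  program area = bio: social == bio is false
Combine:
[1.1.1.1] exactly-one(true, true) = false
[1.1.1.2] false AND false = false
[1.1.1] false AND false = false
[1.1.2.1] false OR false = false
[1.1.2.2] false → false (antecedent false ⇒ implication holds) = true
[1.1.2] exactly-one(false, true) = true
[1.1] false OR true = true
[1.2.1.1.1] true → false = false
[1.2.1.1.2.1.1] true OR false = true
[1.2.1.1.2.1] NOT true = false
[1.2.1.1.2] NOT false = true
[1.2.1.1] false → true (antecedent false ⇒ implication holds) = true
[1.2.1.2.2] true OR false = true
[1.2.1.2.3] false AND false = false
[1.2.1.2] false OR true OR false = true
[1.2.1] true AND true = true
[1.2] NOT true = false
[1] true OR false = true
[2] exactly-one(true, false, false) = true
[root] true AND true = true
Overall: true → funded

Funded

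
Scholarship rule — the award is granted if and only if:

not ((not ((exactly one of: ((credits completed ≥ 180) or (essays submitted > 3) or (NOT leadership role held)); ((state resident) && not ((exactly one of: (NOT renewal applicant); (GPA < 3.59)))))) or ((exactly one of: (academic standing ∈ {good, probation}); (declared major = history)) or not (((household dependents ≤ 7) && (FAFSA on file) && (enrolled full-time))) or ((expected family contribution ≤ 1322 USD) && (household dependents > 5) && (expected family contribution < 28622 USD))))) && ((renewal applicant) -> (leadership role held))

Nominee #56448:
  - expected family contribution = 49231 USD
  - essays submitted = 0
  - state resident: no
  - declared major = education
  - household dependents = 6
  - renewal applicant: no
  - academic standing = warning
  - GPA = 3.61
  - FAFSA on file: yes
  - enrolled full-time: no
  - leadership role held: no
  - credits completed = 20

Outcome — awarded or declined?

Atomic conditions:
  credits completed ≥ 180: 20 ≥ 180 is false
  essays submitted > 3: 0 > 3 is false
  NOT leadership role held: no → true
  state resident: no → false
  NOT renewal applicant: no → true
  GPA < 3.59: 3.61 < 3.59 is false
  academic standing ∈ {good, probation}: warning is not in the set → false
  declared major = history: education == history is false
  household dependents ≤ 7: 6 ≤ 7 is true
  FAFSA on file: yes → true
  enrolled full-time: no → false
  expected family contribution ≤ 1322 USD: 49231 ≤ 1322 is false
  household dependents > 5: 6 > 5 is true
  expected family contribution < 28622 USD: 49231 < 28622 is false
  renewal applicant: no → false
  leadership role held: no → false
Combine:
[1.1.1.1.1] false OR false OR true = true
[1.1.1.1.2.2.1] exactly-one(true, false) = true
[1.1.1.1.2.2] NOT true = false
[1.1.1.1.2] false AND false = false
[1.1.1.1] exactly-one(true, false) = true
[1.1.1] NOT true = false
[1.1.2.1] exactly-one(false, false) = false
[1.1.2.2.1] true AND true AND false = false
[1.1.2.2] NOT false = true
[1.1.2.3] false AND true AND false = false
[1.1.2] false OR true OR false = true
[1.1] false OR true = true
[1] NOT true = false
[2] false → false (antecedent false ⇒ implication holds) = true
[root] false AND true = false
Overall: false → declined

Declined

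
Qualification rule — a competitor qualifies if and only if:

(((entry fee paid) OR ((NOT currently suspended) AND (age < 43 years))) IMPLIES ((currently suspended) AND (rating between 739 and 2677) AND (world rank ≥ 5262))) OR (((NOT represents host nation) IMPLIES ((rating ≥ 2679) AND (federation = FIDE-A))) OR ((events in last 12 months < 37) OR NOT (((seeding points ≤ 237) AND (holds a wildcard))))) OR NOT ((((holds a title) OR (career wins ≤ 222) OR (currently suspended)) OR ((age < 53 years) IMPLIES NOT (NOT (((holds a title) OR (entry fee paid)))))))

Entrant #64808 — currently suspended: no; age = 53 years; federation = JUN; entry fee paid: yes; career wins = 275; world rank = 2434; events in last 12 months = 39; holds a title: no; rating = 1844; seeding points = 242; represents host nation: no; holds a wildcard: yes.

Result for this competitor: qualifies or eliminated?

Atomic conditions:
  entry fee paid: yes → true
  NOT currently suspended: no → true
  age < 43 years: 53 < 43 is false
  currently suspended: no → false
  rating between 739 and 2677: 1844 in [739, 2677] is true
  world rank ≥ 5262: 2434 ≥ 5262 is false
  NOT represents host nation: no → true
  rating ≥ 2679: 1844 ≥ 2679 is false
  federation = FIDE-A: JUN == FIDE-A is false
  events in last 12 months < 37: 39 < 37 is false
  seeding points ≤ 237: 242 ≤ 237 is false
  holds a wildcard: yes → true
  holds a title: no → false
  career wins ≤ 222: 275 ≤ 222 is false
  age < 53 years: 53 < 53 is false
Combine:
[1.1.2] true AND false = false
[1.1] true OR false = true
[1.2] false AND true AND false = false
[1] true → false = false
[2.1.2] false AND false = false
[2.1] true → false = false
[2.2.2.1] false AND true = false
[2.2.2] NOT false = true
[2.2] false OR true = true
[2] false OR true = true
[3.1.1] false OR false OR false = false
[3.1.2.2.1.1] false OR true = true
[3.1.2.2.1] NOT true = false
[3.1.2.2] NOT false = true
[3.1.2] false → true (antecedent false ⇒ implication holds) = true
[3.1] false OR true = true
[3] NOT true = false
[root] false OR true OR false = true
Overall: true → qualifies

Qualifies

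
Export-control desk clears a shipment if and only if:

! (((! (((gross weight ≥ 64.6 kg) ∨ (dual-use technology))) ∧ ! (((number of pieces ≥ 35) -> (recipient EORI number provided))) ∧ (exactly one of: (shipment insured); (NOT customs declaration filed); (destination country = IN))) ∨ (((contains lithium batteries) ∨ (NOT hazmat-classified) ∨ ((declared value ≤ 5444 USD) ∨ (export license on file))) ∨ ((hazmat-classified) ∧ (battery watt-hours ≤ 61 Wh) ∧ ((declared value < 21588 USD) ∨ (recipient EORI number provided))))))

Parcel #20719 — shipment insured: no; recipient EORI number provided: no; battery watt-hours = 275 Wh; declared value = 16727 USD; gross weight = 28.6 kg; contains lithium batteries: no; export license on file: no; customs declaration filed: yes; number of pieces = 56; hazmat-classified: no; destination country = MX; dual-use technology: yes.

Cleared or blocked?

Blocked

Atomic conditions:
  gross weight ≥ 64.6 kg: 28.6 ≥ 64.6 is false
  dual-use technology: yes → true
  number of pieces ≥ 35: 56 ≥ 35 is true
  recipient EORI number provided: no → false
  shipment insured: no → false
  NOT customs declaration filed: yes → false
  destination country = IN: MX == IN is false
  contains lithium batteries: no → false
  NOT hazmat-classified: no → true
  declared value ≤ 5444 USD: 16727 ≤ 5444 is false
  export license on file: no → false
  hazmat-classified: no → false
  battery watt-hours ≤ 61 Wh: 275 ≤ 61 is false
  declared value < 21588 USD: 16727 < 21588 is true
Combine:
[1.1.1.1] false OR true = true
[1.1.1] NOT true = false
[1.1.2.1] true → false = false
[1.1.2] NOT false = true
[1.1.3] exactly-one(false, false, false) = false
[1.1] false AND true AND false = false
[1.2.1.3] false OR false = false
[1.2.1] false OR true OR false = true
[1.2.2.3] true OR false = true
[1.2.2] false AND false AND true = false
[1.2] true OR false = true
[1] false OR true = true
[root] NOT true = false
Overall: false → blocked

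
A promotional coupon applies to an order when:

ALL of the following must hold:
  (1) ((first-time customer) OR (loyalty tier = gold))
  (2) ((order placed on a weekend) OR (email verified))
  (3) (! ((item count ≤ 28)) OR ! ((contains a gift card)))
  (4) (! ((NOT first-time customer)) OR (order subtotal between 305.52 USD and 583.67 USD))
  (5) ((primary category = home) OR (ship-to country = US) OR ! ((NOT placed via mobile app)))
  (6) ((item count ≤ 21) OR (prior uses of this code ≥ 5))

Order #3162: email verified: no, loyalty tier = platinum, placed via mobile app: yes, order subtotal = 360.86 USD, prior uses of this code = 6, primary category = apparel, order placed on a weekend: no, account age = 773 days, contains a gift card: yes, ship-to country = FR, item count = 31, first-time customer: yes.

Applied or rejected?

Rejected

Atomic conditions:
  first-time customer: yes → true
  loyalty tier = gold: platinum == gold is false
  order placed on a weekend: no → false
  email verified: no → false
  item count ≤ 28: 31 ≤ 28 is false
  contains a gift card: yes → true
  NOT first-time customer: yes → false
  order subtotal between 305.52 USD and 583.67 USD: 360.86 in [305.52, 583.67] is true
  primary category = home: apparel == home is false
  ship-to country = US: FR == US is false
  NOT placed via mobile app: yes → false
  item count ≤ 21: 31 ≤ 21 is false
  prior uses of this code ≥ 5: 6 ≥ 5 is true
Combine:
[1] true OR false = true
[2] false OR false = false
[3.1] NOT false = true
[3.2] NOT true = false
[3] true OR false = true
[4.1] NOT false = true
[4] true OR true = true
[5.3] NOT false = true
[5] false OR false OR true = true
[6] false OR true = true
[root] true AND false AND true AND true AND true AND true = false
Overall: false → rejected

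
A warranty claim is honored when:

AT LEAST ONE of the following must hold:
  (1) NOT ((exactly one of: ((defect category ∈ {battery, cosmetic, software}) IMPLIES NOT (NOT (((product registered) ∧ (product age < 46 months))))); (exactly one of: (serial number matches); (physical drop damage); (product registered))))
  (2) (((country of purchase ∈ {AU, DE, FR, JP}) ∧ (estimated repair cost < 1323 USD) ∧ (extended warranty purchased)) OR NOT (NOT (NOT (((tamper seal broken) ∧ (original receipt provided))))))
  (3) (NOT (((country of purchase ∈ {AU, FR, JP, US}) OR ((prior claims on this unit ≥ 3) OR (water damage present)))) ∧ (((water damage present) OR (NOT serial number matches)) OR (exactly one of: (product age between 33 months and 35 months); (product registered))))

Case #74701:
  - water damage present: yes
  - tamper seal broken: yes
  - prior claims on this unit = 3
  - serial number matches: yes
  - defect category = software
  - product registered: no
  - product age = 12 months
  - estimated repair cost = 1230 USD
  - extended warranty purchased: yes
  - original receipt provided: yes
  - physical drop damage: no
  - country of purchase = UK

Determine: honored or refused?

Refused

Atomic conditions:
  defect category ∈ {battery, cosmetic, software}: software is in the set → true
  product registered: no → false
  product age < 46 months: 12 < 46 is true
  serial number matches: yes → true
  physical drop damage: no → false
  country of purchase ∈ {AU, DE, FR, JP}: UK is not in the set → false
  estimated repair cost < 1323 USD: 1230 < 1323 is true
  extended warranty purchased: yes → true
  tamper seal broken: yes → true
  original receipt provided: yes → true
  country of purchase ∈ {AU, FR, JP, US}: UK is not in the set → false
  prior claims on this unit ≥ 3: 3 ≥ 3 is true
  water damage present: yes → true
  NOT serial number matches: yes → false
  product age between 33 months and 35 months: 12 in [33, 35] is false
Combine:
[1.1.1.2.1.1] false AND true = false
[1.1.1.2.1] NOT false = true
[1.1.1.2] NOT true = false
[1.1.1] true → false = false
[1.1.2] exactly-one(true, false, false) = true
[1.1] exactly-one(false, true) = true
[1] NOT true = false
[2.1] false AND true AND true = false
[2.2.1.1.1] true AND true = true
[2.2.1.1] NOT true = false
[2.2.1] NOT false = true
[2.2] NOT true = false
[2] false OR false = false
[3.1.1.2] true OR true = true
[3.1.1] false OR true = true
[3.1] NOT true = false
[3.2.1] true OR false = true
[3.2.2] exactly-one(false, false) = false
[3.2] true OR false = true
[3] false AND true = false
[root] false OR false OR false = false
Overall: false → refused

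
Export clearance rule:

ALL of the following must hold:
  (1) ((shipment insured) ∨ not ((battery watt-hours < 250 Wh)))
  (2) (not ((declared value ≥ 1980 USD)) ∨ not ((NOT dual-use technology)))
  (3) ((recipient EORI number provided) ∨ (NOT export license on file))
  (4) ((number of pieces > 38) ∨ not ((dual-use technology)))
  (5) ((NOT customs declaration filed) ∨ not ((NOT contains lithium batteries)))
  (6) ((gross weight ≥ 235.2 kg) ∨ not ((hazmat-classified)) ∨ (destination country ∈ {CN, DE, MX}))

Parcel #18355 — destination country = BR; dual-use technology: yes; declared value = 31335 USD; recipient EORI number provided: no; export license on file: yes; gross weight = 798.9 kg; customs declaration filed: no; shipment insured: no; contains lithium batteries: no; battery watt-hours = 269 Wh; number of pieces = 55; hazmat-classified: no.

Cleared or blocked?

Blocked

Atomic conditions:
  shipment insured: no → false
  battery watt-hours < 250 Wh: 269 < 250 is false
  declared value ≥ 1980 USD: 31335 ≥ 1980 is true
  NOT dual-use technology: yes → false
  recipient EORI number provided: no → false
  NOT export license on file: yes → false
  number of pieces > 38: 55 > 38 is true
  dual-use technology: yes → true
  NOT customs declaration filed: no → true
  NOT contains lithium batteries: no → true
  gross weight ≥ 235.2 kg: 798.9 ≥ 235.2 is true
  hazmat-classified: no → false
  destination country ∈ {CN, DE, MX}: BR is not in the set → false
Combine:
[1.2] NOT false = true
[1] false OR true = true
[2.1] NOT true = false
[2.2] NOT false = true
[2] false OR true = true
[3] false OR false = false
[4.2] NOT true = false
[4] true OR false = true
[5.2] NOT true = false
[5] true OR false = true
[6.2] NOT false = true
[6] true OR true OR false = true
[root] true AND true AND false AND true AND true AND true = false
Overall: false → blocked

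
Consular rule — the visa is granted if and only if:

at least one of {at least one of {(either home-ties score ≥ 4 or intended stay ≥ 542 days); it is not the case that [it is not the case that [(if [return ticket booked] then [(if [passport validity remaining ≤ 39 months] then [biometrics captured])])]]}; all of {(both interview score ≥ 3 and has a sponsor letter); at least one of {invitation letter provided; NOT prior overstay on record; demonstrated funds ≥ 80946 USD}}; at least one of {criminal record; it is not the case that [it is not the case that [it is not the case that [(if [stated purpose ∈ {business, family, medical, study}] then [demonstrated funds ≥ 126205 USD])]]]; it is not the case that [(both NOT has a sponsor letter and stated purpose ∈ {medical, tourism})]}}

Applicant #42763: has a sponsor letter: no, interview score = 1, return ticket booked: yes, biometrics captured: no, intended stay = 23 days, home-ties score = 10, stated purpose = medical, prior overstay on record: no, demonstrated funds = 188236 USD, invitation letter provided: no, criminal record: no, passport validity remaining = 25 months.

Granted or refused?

Atomic conditions:
  home-ties score ≥ 4: 10 ≥ 4 is true
  intended stay ≥ 542 days: 23 ≥ 542 is false
  return ticket booked: yes → true
  passport validity remaining ≤ 39 months: 25 ≤ 39 is true
  biometrics captured: no → false
  interview score ≥ 3: 1 ≥ 3 is false
  has a sponsor letter: no → false
  invitation letter provided: no → false
  NOT prior overstay on record: no → true
  demonstrated funds ≥ 80946 USD: 188236 ≥ 80946 is true
  criminal record: no → false
  stated purpose ∈ {business, family, medical, study}: medical is in the set → true
  demonstrated funds ≥ 126205 USD: 188236 ≥ 126205 is true
  NOT has a sponsor letter: no → true
  stated purpose ∈ {medical, tourism}: medical is in the set → true
Combine:
[1.1] true OR false = true
[1.2.1.1.2] true → false = false
[1.2.1.1] true → false = false
[1.2.1] NOT false = true
[1.2] NOT true = false
[1] true OR false = true
[2.1] false AND false = false
[2.2] false OR true OR true = true
[2] false AND true = false
[3.2.1.1.1] true → true = true
[3.2.1.1] NOT true = false
[3.2.1] NOT false = true
[3.2] NOT true = false
[3.3.1] true AND true = true
[3.3] NOT true = false
[3] false OR false OR false = false
[root] true OR false OR false = true
Overall: true → granted

Granted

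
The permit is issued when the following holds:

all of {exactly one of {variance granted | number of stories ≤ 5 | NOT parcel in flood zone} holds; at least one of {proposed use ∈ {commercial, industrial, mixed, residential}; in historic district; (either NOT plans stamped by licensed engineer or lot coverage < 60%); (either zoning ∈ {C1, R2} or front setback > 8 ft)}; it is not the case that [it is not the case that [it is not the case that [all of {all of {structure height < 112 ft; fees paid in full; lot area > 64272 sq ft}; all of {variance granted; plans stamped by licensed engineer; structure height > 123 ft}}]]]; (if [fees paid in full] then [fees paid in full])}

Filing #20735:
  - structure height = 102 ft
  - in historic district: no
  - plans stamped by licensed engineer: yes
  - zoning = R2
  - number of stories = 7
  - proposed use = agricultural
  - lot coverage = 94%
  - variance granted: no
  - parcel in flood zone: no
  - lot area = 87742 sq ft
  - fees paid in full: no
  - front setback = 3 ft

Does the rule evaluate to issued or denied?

Issued

Atomic conditions:
  variance granted: no → false
  number of stories ≤ 5: 7 ≤ 5 is false
  NOT parcel in flood zone: no → true
  proposed use ∈ {commercial, industrial, mixed, residential}: agricultural is not in the set → false
  in historic district: no → false
  NOT plans stamped by licensed engineer: yes → false
  lot coverage < 60%: 94 < 60 is false
  zoning ∈ {C1, R2}: R2 is in the set → true
  front setback > 8 ft: 3 > 8 is false
  structure height < 112 ft: 102 < 112 is true
  fees paid in full: no → false
  lot area > 64272 sq ft: 87742 > 64272 is true
  plans stamped by licensed engineer: yes → true
  structure height > 123 ft: 102 > 123 is false
Combine:
[1] exactly-one(false, false, true) = true
[2.3] false OR false = false
[2.4] true OR false = true
[2] false OR false OR false OR true = true
[3.1.1.1.1] true AND false AND true = false
[3.1.1.1.2] false AND true AND false = false
[3.1.1.1] false AND false = false
[3.1.1] NOT false = true
[3.1] NOT true = false
[3] NOT false = true
[4] false → false (antecedent false ⇒ implication holds) = true
[root] true AND true AND true AND true = true
Overall: true → issued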